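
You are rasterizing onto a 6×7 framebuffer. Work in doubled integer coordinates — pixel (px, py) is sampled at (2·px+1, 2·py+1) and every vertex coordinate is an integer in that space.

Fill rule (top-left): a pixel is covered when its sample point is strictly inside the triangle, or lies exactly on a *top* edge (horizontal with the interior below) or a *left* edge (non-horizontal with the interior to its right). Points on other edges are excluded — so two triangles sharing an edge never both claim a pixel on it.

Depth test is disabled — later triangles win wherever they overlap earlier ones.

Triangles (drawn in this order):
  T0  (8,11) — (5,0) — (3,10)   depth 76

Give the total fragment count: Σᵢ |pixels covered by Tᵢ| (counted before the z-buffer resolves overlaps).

T0:
  2·area = 52  (B↔C swapped to make it positive)
  edge (8, 11)→(3, 10): d=(-5,-1) top-left  bias=+0
  edge (3, 10)→(5, 0): d=(2,-10) top-left  bias=+0
  edge (5, 0)→(8, 11): d=(3,11) right/bottom  bias=-1
    (2,0)@(5, 1): e=[47,2,3] → X
    (3,0)@(7, 1): e=[49,22,-19] → .
    (2,1)@(5, 3): e=[37,6,9] → X
    (3,1)@(7, 3): e=[39,26,-13] → .
    (2,2)@(5, 5): e=[27,10,15] → X
    (3,2)@(7, 5): e=[29,30,-7] → .
    (2,3)@(5, 7): e=[17,14,21] → X
    (3,3)@(7, 7): e=[19,34,-1] → .
    (2,4)@(5, 9): e=[7,18,27] → X
    (3,4)@(7, 9): e=[9,38,5] → X
    (4,4)@(9, 9): e=[11,58,-17] → .
    (2,5)@(5, 11): e=[-3,22,33] → .
  covered (6 px):
    . . X . . .
    . . X . . .
    . . X . . .
    . . X . . .
    . . X X . .
    . . . . . .
    . . . . . .

Final: 6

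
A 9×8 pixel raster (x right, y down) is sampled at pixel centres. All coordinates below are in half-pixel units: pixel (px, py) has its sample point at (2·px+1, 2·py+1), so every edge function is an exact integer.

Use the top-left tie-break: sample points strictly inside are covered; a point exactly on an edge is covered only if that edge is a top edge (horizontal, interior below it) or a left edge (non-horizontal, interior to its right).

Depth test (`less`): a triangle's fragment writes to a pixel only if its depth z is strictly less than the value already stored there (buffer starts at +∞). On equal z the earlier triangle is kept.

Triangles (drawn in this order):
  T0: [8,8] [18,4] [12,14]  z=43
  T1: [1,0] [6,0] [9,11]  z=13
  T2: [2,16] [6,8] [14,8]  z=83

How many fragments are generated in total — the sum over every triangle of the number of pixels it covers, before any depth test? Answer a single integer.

T0:
  2·area = 76
  edge (8, 8)→(18, 4): d=(10,-4) top-left  bias=+0
  edge (18, 4)→(12, 14): d=(-6,10) right/bottom  bias=-1
  edge (12, 14)→(8, 8): d=(-4,-6) top-left  bias=+0
    (8,2)@(17, 5): e=[6,4,66] → #
    (5,3)@(11, 7): e=[2,52,22] → #
    (6,3)@(13, 7): e=[10,32,34] → #
    (7,3)@(15, 7): e=[18,12,46] → #
    (8,3)@(17, 7): e=[26,-8,58] → ·
    (4,4)@(9, 9): e=[14,60,2] → #
    (7,4)@(15, 9): e=[38,0,38] → ·  [on edge]
    (4,5)@(9, 11): e=[34,48,-6] → ·
    (5,5)@(11, 11): e=[42,28,6] → #
    (7,5)@(15, 11): e=[58,-12,30] → ·
    (5,6)@(11, 13): e=[62,16,-2] → ·
    (6,6)@(13, 13): e=[70,-4,10] → ·
  covered (9 px):
    · · · · · · · · ·
    · · · · · · · · ·
    · · · · · · · · #
    · · · · · # # # ·
    · · · · # # # · ·
    · · · · · # # · ·
    · · · · · · · · ·
    · · · · · · · · ·
T1:
  2·area = 55
  edge (1, 0)→(6, 0): d=(5,0) top-left  bias=+0
  edge (6, 0)→(9, 11): d=(3,11) right/bottom  bias=-1
  edge (9, 11)→(1, 0): d=(-8,-11) top-left  bias=+0
    (1,0)@(3, 1): e=[5,36,14] → #
    (2,0)@(5, 1): e=[5,14,36] → #
    (3,0)@(7, 1): e=[5,-8,58] → ·
    (1,1)@(3, 3): e=[15,42,-2] → ·
    (2,1)@(5, 3): e=[15,20,20] → #
    (3,1)@(7, 3): e=[15,-2,42] → ·
    (2,2)@(5, 5): e=[25,26,4] → #
    (3,2)@(7, 5): e=[25,4,26] → #
    (4,2)@(9, 5): e=[25,-18,48] → ·
    (2,3)@(5, 7): e=[35,32,-12] → ·
    (3,3)@(7, 7): e=[35,10,10] → #
    (4,3)@(9, 7): e=[35,-12,32] → ·
    (4,5)@(9, 11): e=[55,0,0] → ·  [on edge]
  covered (6 px):
    · # # · · · · · ·
    · · # · · · · · ·
    · · # # · · · · ·
    · · · # · · · · ·
    · · · · · · · · ·
    · · · · · · · · ·
    · · · · · · · · ·
    · · · · · · · · ·
T2:
  2·area = 64
  edge (2, 16)→(6, 8): d=(4,-8) top-left  bias=+0
  edge (6, 8)→(14, 8): d=(8,0) top-left  bias=+0
  edge (14, 8)→(2, 16): d=(-12,8) right/bottom  bias=-1
    (3,4)@(7, 9): e=[12,8,44] → #
    (4,4)@(9, 9): e=[28,8,28] → #
    (5,4)@(11, 9): e=[44,8,12] → #
    (6,4)@(13, 9): e=[60,8,-4] → ·
    (2,5)@(5, 11): e=[4,24,36] → #
    (5,5)@(11, 11): e=[52,24,-12] → ·
    (2,6)@(5, 13): e=[12,40,12] → #
    (3,6)@(7, 13): e=[28,40,-4] → ·
    (4,6)@(9, 13): e=[44,40,-20] → ·
    (1,7)@(3, 15): e=[4,56,4] → #
    (2,7)@(5, 15): e=[20,56,-12] → ·
  covered (8 px):
    · · · · · · · · ·
    · · · · · · · · ·
    · · · · · · · · ·
    · · · · · · · · ·
    · · · # # # · · ·
    · · # # # · · · ·
    · · # · · · · · ·
    · # · · · · · · ·

Result: 23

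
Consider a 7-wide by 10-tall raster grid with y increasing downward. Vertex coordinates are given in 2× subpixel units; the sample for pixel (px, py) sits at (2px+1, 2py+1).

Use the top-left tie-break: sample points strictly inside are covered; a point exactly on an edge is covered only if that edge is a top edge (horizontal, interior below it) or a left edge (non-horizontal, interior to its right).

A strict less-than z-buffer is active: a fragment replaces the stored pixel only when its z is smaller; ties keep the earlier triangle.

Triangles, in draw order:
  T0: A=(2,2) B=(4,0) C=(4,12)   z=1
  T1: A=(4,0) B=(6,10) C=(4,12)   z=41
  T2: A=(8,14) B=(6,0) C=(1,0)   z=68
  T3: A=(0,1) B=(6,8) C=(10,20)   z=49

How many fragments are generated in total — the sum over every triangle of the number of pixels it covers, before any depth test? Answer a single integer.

T0:
  2·area = 24
  edge (2, 2)→(4, 0): d=(2,-2) top-left  bias=+0
  edge (4, 0)→(4, 12): d=(0,12) right/bottom  bias=-1
  edge (4, 12)→(2, 2): d=(-2,-10) top-left  bias=+0
    (1,0)@(3, 1): e=[0,12,12] → █  [on edge]
    (2,0)@(5, 1): e=[4,-12,32] → ·
    (0,1)@(1, 3): e=[0,36,-12] → ·  [on edge]
    (1,1)@(3, 3): e=[4,12,8] → █
    (2,1)@(5, 3): e=[8,-12,28] → ·
    (1,2)@(3, 5): e=[8,12,4] → █
    (2,2)@(5, 5): e=[12,-12,24] → ·
    (1,3)@(3, 7): e=[12,12,0] → █  [on edge]
    (2,3)@(5, 7): e=[16,-12,20] → ·
    (1,4)@(3, 9): e=[16,12,-4] → ·
    (2,8)@(5, 17): e=[36,-12,0] → ·  [on edge]
  covered (4 px):
    · █ · · · · ·
    · █ · · · · ·
    · █ · · · · ·
    · █ · · · · ·
    · · · · · · ·
    · · · · · · ·
    · · · · · · ·
    · · · · · · ·
    · · · · · · ·
    · · · · · · ·
T1:
  2·area = 24
  edge (4, 0)→(6, 10): d=(2,10) right/bottom  bias=-1
  edge (6, 10)→(4, 12): d=(-2,2) right/bottom  bias=-1
  edge (4, 12)→(4, 0): d=(0,-12) top-left  bias=+0
    (6,1)@(13, 3): e=[-84,0,108] → ·  [on edge]
    (2,2)@(5, 5): e=[0,12,12] → ·  [on edge]
    (5,2)@(11, 5): e=[-60,0,84] → ·  [on edge]
    (2,3)@(5, 7): e=[4,8,12] → █
    (3,3)@(7, 7): e=[-16,4,36] → ·
    (4,3)@(9, 7): e=[-36,0,60] → ·  [on edge]
    (2,4)@(5, 9): e=[8,4,12] → █
    (3,4)@(7, 9): e=[-12,0,36] → ·  [on edge]
    (2,5)@(5, 11): e=[12,0,12] → ·  [on edge]
    (1,6)@(3, 13): e=[36,0,-12] → ·  [on edge]
    (0,7)@(1, 15): e=[60,0,-36] → ·  [on edge]
    (3,7)@(7, 15): e=[0,-12,36] → ·  [on edge]
  covered (2 px):
    · · · · · · ·
    · · · · · · ·
    · · · · · · ·
    · · █ · · · ·
    · · █ · · · ·
    · · · · · · ·
    · · · · · · ·
    · · · · · · ·
    · · · · · · ·
    · · · · · · ·
T2:
  2·area = 70  (B↔C swapped to make it positive)
  edge (8, 14)→(1, 0): d=(-7,-14) top-left  bias=+0
  edge (1, 0)→(6, 0): d=(5,0) top-left  bias=+0
  edge (6, 0)→(8, 14): d=(2,14) right/bottom  bias=-1
    (1,0)@(3, 1): e=[21,5,44] → █
    (2,0)@(5, 1): e=[49,5,16] → █
    (3,0)@(7, 1): e=[77,5,-12] → ·
    (1,1)@(3, 3): e=[7,15,48] → █
    (3,1)@(7, 3): e=[63,15,-8] → ·
    (1,2)@(3, 5): e=[-7,25,52] → ·
    (2,2)@(5, 5): e=[21,25,24] → █
    (3,2)@(7, 5): e=[49,25,-4] → ·
    (2,3)@(5, 7): e=[7,35,28] → █
    (3,3)@(7, 7): e=[35,35,0] → ·  [on edge]
    (2,4)@(5, 9): e=[-7,45,32] → ·
    (3,4)@(7, 9): e=[21,45,4] → █
  covered (8 px):
    · █ █ · · · ·
    · █ █ · · · ·
    · · █ · · · ·
    · · █ · · · ·
    · · · █ · · ·
    · · · █ · · ·
    · · · · · · ·
    · · · · · · ·
    · · · · · · ·
    · · · · · · ·
T3:
  2·area = 44
  edge (0, 1)→(6, 8): d=(6,7) right/bottom  bias=-1
  edge (6, 8)→(10, 20): d=(4,12) right/bottom  bias=-1
  edge (10, 20)→(0, 1): d=(-10,-19) top-left  bias=+0
    (1,2)@(3, 5): e=[3,24,17] → █
    (2,2)@(5, 5): e=[-11,0,55] → ·  [on edge]
    (1,3)@(3, 7): e=[15,32,-3] → ·
    (2,3)@(5, 7): e=[1,8,35] → █
    (3,3)@(7, 7): e=[-13,-16,73] → ·
    (2,4)@(5, 9): e=[13,16,15] → █
    (3,4)@(7, 9): e=[-1,-8,53] → ·
    (2,5)@(5, 11): e=[25,24,-5] → ·
    (3,5)@(7, 11): e=[11,0,33] → ·  [on edge]
    (3,6)@(7, 13): e=[23,8,13] → █
    (4,6)@(9, 13): e=[9,-16,51] → ·
    (3,7)@(7, 15): e=[35,16,-7] → ·
    (4,8)@(9, 17): e=[33,0,11] → ·  [on edge]
  covered (4 px):
    · · · · · · ·
    · · · · · · ·
    · █ · · · · ·
    · · █ · · · ·
    · · █ · · · ·
    · · · · · · ·
    · · · █ · · ·
    · · · · · · ·
    · · · · · · ·
    · · · · · · ·

Answer: 18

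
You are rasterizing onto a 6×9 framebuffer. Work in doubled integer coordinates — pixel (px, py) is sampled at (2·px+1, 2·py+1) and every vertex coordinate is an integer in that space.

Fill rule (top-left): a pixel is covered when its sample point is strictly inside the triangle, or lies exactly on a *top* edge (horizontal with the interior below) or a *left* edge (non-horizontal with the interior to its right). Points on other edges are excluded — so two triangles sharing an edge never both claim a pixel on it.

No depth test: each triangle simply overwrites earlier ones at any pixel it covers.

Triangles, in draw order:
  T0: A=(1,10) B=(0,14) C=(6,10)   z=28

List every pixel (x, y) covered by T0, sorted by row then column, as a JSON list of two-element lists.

T0:
  2·area = 20  (B↔C swapped to make it positive)
  edge (1, 10)→(6, 10): d=(5,0) top-left  bias=+0
  edge (6, 10)→(0, 14): d=(-6,4) right/bottom  bias=-1
  edge (0, 14)→(1, 10): d=(1,-4) top-left  bias=+0
    (0,5)@(1, 11): e=[5,14,1] → #
    (1,5)@(3, 11): e=[5,6,9] → #
    (2,5)@(5, 11): e=[5,-2,17] → ·
    (0,6)@(1, 13): e=[15,2,3] → #
    (1,6)@(3, 13): e=[15,-6,11] → ·
    (0,7)@(1, 15): e=[25,-10,5] → ·
  covered (3 px):
    · · · · · ·
    · · · · · ·
    · · · · · ·
    · · · · · ·
    · · · · · ·
    # # · · · ·
    # · · · · ·
    · · · · · ·
    · · · · · ·

Result: [[0,5],[1,5],[0,6]]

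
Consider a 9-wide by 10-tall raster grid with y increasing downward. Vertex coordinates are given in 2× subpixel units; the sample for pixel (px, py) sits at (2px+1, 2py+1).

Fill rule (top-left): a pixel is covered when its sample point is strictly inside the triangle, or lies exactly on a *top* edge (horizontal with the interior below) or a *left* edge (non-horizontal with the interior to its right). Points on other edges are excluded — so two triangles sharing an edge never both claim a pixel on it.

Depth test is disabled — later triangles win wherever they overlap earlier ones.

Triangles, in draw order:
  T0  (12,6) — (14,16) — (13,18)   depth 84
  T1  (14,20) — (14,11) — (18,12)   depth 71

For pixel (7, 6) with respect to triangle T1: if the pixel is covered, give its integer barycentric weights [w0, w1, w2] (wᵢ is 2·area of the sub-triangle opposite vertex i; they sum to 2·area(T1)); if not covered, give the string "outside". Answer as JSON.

T0:
  2·area = 14
  edge (12, 6)→(14, 16): d=(2,10) right/bottom  bias=-1
  edge (14, 16)→(13, 18): d=(-1,2) right/bottom  bias=-1
  edge (13, 18)→(12, 6): d=(-1,-12) top-left  bias=+0
    (5,0)@(11, 1): e=[0,21,-7] → .  [on edge]
    (6,5)@(13, 11): e=[0,7,7] → .  [on edge]
    (6,6)@(13, 13): e=[4,5,5] → X
    (7,6)@(15, 13): e=[-16,1,29] → .
    (6,7)@(13, 15): e=[8,3,3] → X
    (7,7)@(15, 15): e=[-12,-1,27] → .
    (6,8)@(13, 17): e=[12,1,1] → X
    (7,8)@(15, 17): e=[-8,-3,25] → .
    (6,9)@(13, 19): e=[16,-1,-1] → .
  covered (3 px):
    . . . . . . . . .
    . . . . . . . . .
    . . . . . . . . .
    . . . . . . . . .
    . . . . . . . . .
    . . . . . . . . .
    . . . . . . X . .
    . . . . . . X . .
    . . . . . . X . .
    . . . . . . . . .
T1:
  2·area = 36
  edge (14, 20)→(14, 11): d=(0,-9) top-left  bias=+0
  edge (14, 11)→(18, 12): d=(4,1) right/bottom  bias=-1
  edge (18, 12)→(14, 20): d=(-4,8) right/bottom  bias=-1
    (7,6)@(15, 13): e=[9,7,20] → X
    (8,6)@(17, 13): e=[27,5,4] → X
    (7,7)@(15, 15): e=[9,15,12] → X
    (8,7)@(17, 15): e=[27,13,-4] → .
    (7,8)@(15, 17): e=[9,23,4] → X
    (8,8)@(17, 17): e=[27,21,-12] → .
    (7,9)@(15, 19): e=[9,31,-4] → .
  covered (4 px):
    . . . . . . . . .
    . . . . . . . . .
    . . . . . . . . .
    . . . . . . . . .
    . . . . . . . . .
    . . . . . . . . .
    . . . . . . . X X
    . . . . . . . X .
    . . . . . . . X .
    . . . . . . . . .

Final: [7,20,9]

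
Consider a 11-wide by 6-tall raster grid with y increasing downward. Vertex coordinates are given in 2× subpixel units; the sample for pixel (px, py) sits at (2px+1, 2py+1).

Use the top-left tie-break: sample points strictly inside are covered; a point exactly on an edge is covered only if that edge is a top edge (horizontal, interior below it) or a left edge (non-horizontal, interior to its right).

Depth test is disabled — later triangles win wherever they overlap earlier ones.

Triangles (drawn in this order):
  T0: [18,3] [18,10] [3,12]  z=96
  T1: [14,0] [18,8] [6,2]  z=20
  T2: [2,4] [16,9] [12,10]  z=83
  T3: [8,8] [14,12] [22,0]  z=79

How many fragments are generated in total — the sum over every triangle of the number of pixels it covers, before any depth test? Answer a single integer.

T0:
  2·area = 105
  edge (18, 3)→(18, 10): d=(0,7) right/bottom  bias=-1
  edge (18, 10)→(3, 12): d=(-15,2) right/bottom  bias=-1
  edge (3, 12)→(18, 3): d=(15,-9) top-left  bias=+0
    (7,2)@(15, 5): e=[21,81,3] → X
    (8,2)@(17, 5): e=[7,77,21] → X
    (9,2)@(19, 5): e=[-7,73,39] → .
    (6,3)@(13, 7): e=[35,55,15] → X
    (9,3)@(19, 7): e=[-7,43,69] → .
    (4,4)@(9, 9): e=[63,33,9] → X
    (5,4)@(11, 9): e=[49,29,27] → X
    (9,4)@(19, 9): e=[-7,13,99] → .
    (2,5)@(5, 11): e=[91,11,3] → X
    (3,5)@(7, 11): e=[77,7,21] → X
    (5,5)@(11, 11): e=[49,-1,57] → .
    (6,5)@(13, 11): e=[35,-5,75] → .
  covered (13 px):
    . . . . . . . . . . .
    . . . . . . . . . . .
    . . . . . . . X X . .
    . . . . . . X X X . .
    . . . . X X X X X . .
    . . X X X . . . . . .
T1:
  2·area = 72
  edge (14, 0)→(18, 8): d=(4,8) right/bottom  bias=-1
  edge (18, 8)→(6, 2): d=(-12,-6) top-left  bias=+0
  edge (6, 2)→(14, 0): d=(8,-2) top-left  bias=+0
    (5,0)@(11, 1): e=[28,42,2] → X
    (6,0)@(13, 1): e=[12,54,6] → X
    (7,0)@(15, 1): e=[-4,66,10] → .
    (4,1)@(9, 3): e=[52,6,14] → X
    (7,1)@(15, 3): e=[4,42,26] → X
    (8,1)@(17, 3): e=[-12,54,30] → .
    (4,2)@(9, 5): e=[60,-18,30] → .
    (5,2)@(11, 5): e=[44,-6,34] → .
    (6,2)@(13, 5): e=[28,6,38] → X
    (8,2)@(17, 5): e=[-4,30,46] → .
    (6,3)@(13, 7): e=[36,-18,54] → .
    (7,3)@(15, 7): e=[20,-6,58] → .
  covered (9 px):
    . . . . . X X . . . .
    . . . . X X X X . . .
    . . . . . . X X . . .
    . . . . . . . . X . .
    . . . . . . . . . . .
    . . . . . . . . . . .
T2:
  2·area = 34
  edge (2, 4)→(16, 9): d=(14,5) right/bottom  bias=-1
  edge (16, 9)→(12, 10): d=(-4,1) right/bottom  bias=-1
  edge (12, 10)→(2, 4): d=(-10,-6) top-left  bias=+0
    (3,3)@(7, 7): e=[17,17,0] → X  [on edge]
    (4,3)@(9, 7): e=[7,15,12] → X
    (5,3)@(11, 7): e=[-3,13,24] → .
    (3,4)@(7, 9): e=[45,9,-20] → .
    (4,4)@(9, 9): e=[35,7,-8] → .
    (5,4)@(11, 9): e=[25,5,4] → X
    (6,4)@(13, 9): e=[15,3,16] → X
    (7,4)@(15, 9): e=[5,1,28] → X
    (8,4)@(17, 9): e=[-5,-1,40] → .
    (5,5)@(11, 11): e=[53,-3,-16] → .
    (6,5)@(13, 11): e=[43,-5,-4] → .
    (7,5)@(15, 11): e=[33,-7,8] → .
  covered (5 px):
    . . . . . . . . . . .
    . . . . . . . . . . .
    . . . . . . . . . . .
    . . . X X . . . . . .
    . . . . . X X X . . .
    . . . . . . . . . . .
T3:
  2·area = 104  (B↔C swapped to make it positive)
  edge (8, 8)→(22, 0): d=(14,-8) top-left  bias=+0
  edge (22, 0)→(14, 12): d=(-8,12) right/bottom  bias=-1
  edge (14, 12)→(8, 8): d=(-6,-4) top-left  bias=+0
    (10,0)@(21, 1): e=[6,4,94] → X
    (8,1)@(17, 3): e=[2,36,66] → X
    (9,1)@(19, 3): e=[18,12,74] → X
    (10,1)@(21, 3): e=[34,-12,82] → .
    (7,2)@(15, 5): e=[14,44,46] → X
    (9,2)@(19, 5): e=[46,-4,62] → .
    (5,3)@(11, 7): e=[10,76,18] → X
    (6,3)@(13, 7): e=[26,52,26] → X
    (9,3)@(19, 7): e=[74,-20,50] → .
    (5,4)@(11, 9): e=[38,60,6] → X
    (8,4)@(17, 9): e=[86,-12,30] → .
    (5,5)@(11, 11): e=[66,44,-6] → .
  covered (13 px):
    . . . . . . . . . . X
    . . . . . . . . X X .
    . . . . . . . X X . .
    . . . . . X X X X . .
    . . . . . X X X . . .
    . . . . . . X . . . .

Result: 40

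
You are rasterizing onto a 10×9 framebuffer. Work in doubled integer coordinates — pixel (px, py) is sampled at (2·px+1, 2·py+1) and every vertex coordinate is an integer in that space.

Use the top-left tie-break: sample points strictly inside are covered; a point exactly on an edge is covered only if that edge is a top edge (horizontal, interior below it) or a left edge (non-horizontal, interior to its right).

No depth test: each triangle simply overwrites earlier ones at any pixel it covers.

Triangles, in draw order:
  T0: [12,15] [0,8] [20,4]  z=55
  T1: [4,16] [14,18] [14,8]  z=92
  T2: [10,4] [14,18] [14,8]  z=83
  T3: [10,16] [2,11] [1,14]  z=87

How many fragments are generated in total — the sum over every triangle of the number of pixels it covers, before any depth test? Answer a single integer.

T0:
  2·area = 188
  edge (12, 15)→(0, 8): d=(-12,-7) top-left  bias=+0
  edge (0, 8)→(20, 4): d=(20,-4) top-left  bias=+0
  edge (20, 4)→(12, 15): d=(-8,11) right/bottom  bias=-1
    (7,2)@(15, 5): e=[141,0,47] → X  [on edge]
    (8,2)@(17, 5): e=[155,8,25] → X
    (9,2)@(19, 5): e=[169,16,3] → X
    (2,3)@(5, 7): e=[47,0,141] → X  [on edge]
    (3,3)@(7, 7): e=[61,8,119] → X
    (4,3)@(9, 7): e=[75,16,97] → X
    (5,3)@(11, 7): e=[89,24,75] → X
    (6,3)@(13, 7): e=[103,32,53] → X
    (9,3)@(19, 7): e=[145,56,-13] → .
    (1,4)@(3, 9): e=[9,32,147] → X
    (8,4)@(17, 9): e=[107,88,-7] → .
    (1,5)@(3, 11): e=[-15,72,131] → .
  covered (24 px):
    . . . . . . . . . .
    . . . . . . . . . .
    . . . . . . . X X X
    . . X X X X X X X .
    . X X X X X X X . .
    . . . X X X X . . .
    . . . . X X X . . .
    . . . . . . . . . .
    . . . . . . . . . .
T1:
  2·area = 100  (B↔C swapped to make it positive)
  edge (4, 16)→(14, 8): d=(10,-8) top-left  bias=+0
  edge (14, 8)→(14, 18): d=(0,10) right/bottom  bias=-1
  edge (14, 18)→(4, 16): d=(-10,-2) top-left  bias=+0
    (6,4)@(13, 9): e=[2,10,88] → X
    (7,4)@(15, 9): e=[18,-10,92] → .
    (5,5)@(11, 11): e=[6,30,64] → X
    (7,5)@(15, 11): e=[38,-10,72] → .
    (4,6)@(9, 13): e=[10,50,40] → X
    (7,6)@(15, 13): e=[58,-10,52] → .
    (3,7)@(7, 15): e=[14,70,16] → X
    (7,7)@(15, 15): e=[78,-10,32] → .
    (3,8)@(7, 17): e=[34,70,-4] → .
    (4,8)@(9, 17): e=[50,50,0] → X  [on edge]
    (7,8)@(15, 17): e=[98,-10,12] → .
  covered (13 px):
    . . . . . . . . . .
    . . . . . . . . . .
    . . . . . . . . . .
    . . . . . . . . . .
    . . . . . . X . . .
    . . . . . X X . . .
    . . . . X X X . . .
    . . . X X X X . . .
    . . . . X X X . . .
T2:
  2·area = 40  (B↔C swapped to make it positive)
  edge (10, 4)→(14, 8): d=(4,4) right/bottom  bias=-1
  edge (14, 8)→(14, 18): d=(0,10) right/bottom  bias=-1
  edge (14, 18)→(10, 4): d=(-4,-14) top-left  bias=+0
    (3,0)@(7, 1): e=[0,70,-30] → .  [on edge]
    (4,1)@(9, 3): e=[0,50,-10] → .  [on edge]
    (5,2)@(11, 5): e=[0,30,10] → .  [on edge]
    (5,3)@(11, 7): e=[8,30,2] → X
    (6,3)@(13, 7): e=[0,10,30] → .  [on edge]
    (5,4)@(11, 9): e=[16,30,-6] → .
    (6,4)@(13, 9): e=[8,10,22] → X
    (7,4)@(15, 9): e=[0,-10,50] → .  [on edge]
    (6,5)@(13, 11): e=[16,10,14] → X
    (7,5)@(15, 11): e=[8,-10,42] → .
    (8,5)@(17, 11): e=[0,-30,70] → .  [on edge]
    (6,6)@(13, 13): e=[24,10,6] → X
    (9,6)@(19, 13): e=[0,-50,90] → .  [on edge]
  covered (4 px):
    . . . . . . . . . .
    . . . . . . . . . .
    . . . . . . . . . .
    . . . . . X . . . .
    . . . . . . X . . .
    . . . . . . X . . .
    . . . . . . X . . .
    . . . . . . . . . .
    . . . . . . . . . .
T3:
  2·area = 29  (B↔C swapped to make it positive)
  edge (10, 16)→(1, 14): d=(-9,-2) top-left  bias=+0
  edge (1, 14)→(2, 11): d=(1,-3) top-left  bias=+0
  edge (2, 11)→(10, 16): d=(8,5) right/bottom  bias=-1
    (1,6)@(3, 13): e=[13,5,11] → X
    (2,6)@(5, 13): e=[17,11,1] → X
    (3,6)@(7, 13): e=[21,17,-9] → .
    (1,7)@(3, 15): e=[-5,7,27] → .
    (2,7)@(5, 15): e=[-1,13,17] → .
    (3,7)@(7, 15): e=[3,19,7] → X
    (4,7)@(9, 15): e=[7,25,-3] → .
    (3,8)@(7, 17): e=[-15,21,23] → .
  covered (3 px):
    . . . . . . . . . .
    . . . . . . . . . .
    . . . . . . . . . .
    . . . . . . . . . .
    . . . . . . . . . .
    . . . . . . . . . .
    . X X . . . . . . .
    . . . X . . . . . .
    . . . . . . . . . .

Answer: 44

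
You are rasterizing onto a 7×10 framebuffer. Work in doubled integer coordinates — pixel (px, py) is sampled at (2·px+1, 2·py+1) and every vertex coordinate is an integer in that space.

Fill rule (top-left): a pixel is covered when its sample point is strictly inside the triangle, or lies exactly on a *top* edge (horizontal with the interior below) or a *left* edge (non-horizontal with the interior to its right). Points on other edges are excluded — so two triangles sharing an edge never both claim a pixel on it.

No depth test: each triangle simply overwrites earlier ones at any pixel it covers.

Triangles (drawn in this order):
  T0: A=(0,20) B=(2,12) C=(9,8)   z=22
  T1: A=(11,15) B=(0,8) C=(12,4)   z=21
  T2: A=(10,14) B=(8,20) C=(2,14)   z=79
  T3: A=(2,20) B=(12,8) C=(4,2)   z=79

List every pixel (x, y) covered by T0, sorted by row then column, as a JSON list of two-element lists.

T0:
  2·area = 48
  edge (0, 20)→(2, 12): d=(2,-8) top-left  bias=+0
  edge (2, 12)→(9, 8): d=(7,-4) top-left  bias=+0
  edge (9, 8)→(0, 20): d=(-9,12) right/bottom  bias=-1
    (2,5)@(5, 11): e=[22,5,21] → #
    (3,5)@(7, 11): e=[38,13,-3] → ·
    (1,6)@(3, 13): e=[10,11,27] → #
    (3,6)@(7, 13): e=[42,27,-21] → ·
    (1,7)@(3, 15): e=[14,25,9] → #
    (2,7)@(5, 15): e=[30,33,-15] → ·
    (0,8)@(1, 17): e=[2,31,15] → #
    (1,8)@(3, 17): e=[18,39,-9] → ·
    (0,9)@(1, 19): e=[6,45,-3] → ·
  covered (5 px):
    · · · · · · ·
    · · · · · · ·
    · · · · · · ·
    · · · · · · ·
    · · · · · · ·
    · · # · · · ·
    · # # · · · ·
    · # · · · · ·
    # · · · · · ·
    · · · · · · ·
T1:
  2·area = 128
  edge (11, 15)→(0, 8): d=(-11,-7) top-left  bias=+0
  edge (0, 8)→(12, 4): d=(12,-4) top-left  bias=+0
  edge (12, 4)→(11, 15): d=(-1,11) right/bottom  bias=-1
    (4,2)@(9, 5): e=[96,0,32] → #  [on edge]
    (5,2)@(11, 5): e=[110,8,10] → #
    (6,2)@(13, 5): e=[124,16,-12] → ·
    (1,3)@(3, 7): e=[32,0,96] → #  [on edge]
    (2,3)@(5, 7): e=[46,8,74] → #
    (3,3)@(7, 7): e=[60,16,52] → #
    (6,3)@(13, 7): e=[102,40,-14] → ·
    (1,4)@(3, 9): e=[10,24,94] → #
    (6,4)@(13, 9): e=[80,64,-16] → ·
    (1,5)@(3, 11): e=[-12,48,92] → ·
    (2,5)@(5, 11): e=[2,56,70] → #
    (6,5)@(13, 11): e=[58,88,-18] → ·
    (5,7)@(11, 15): e=[0,128,0] → ·  [on edge]
  covered (18 px):
    · · · · · · ·
    · · · · · · ·
    · · · · # # ·
    · # # # # # ·
    · # # # # # ·
    · · # # # # ·
    · · · · # # ·
    · · · · · · ·
    · · · · · · ·
    · · · · · · ·
T2:
  2·area = 48
  edge (10, 14)→(8, 20): d=(-2,6) right/bottom  bias=-1
  edge (8, 20)→(2, 14): d=(-6,-6) top-left  bias=+0
  edge (2, 14)→(10, 14): d=(8,0) top-left  bias=+0
    (6,2)@(13, 5): e=[0,120,-72] → ·  [on edge]
    (5,5)@(11, 11): e=[0,72,-24] → ·  [on edge]
    (0,6)@(1, 13): e=[56,0,-8] → ·  [on edge]
    (1,7)@(3, 15): e=[40,0,8] → #  [on edge]
    (2,7)@(5, 15): e=[28,12,8] → #
    (3,7)@(7, 15): e=[16,24,8] → #
    (4,7)@(9, 15): e=[4,36,8] → #
    (5,7)@(11, 15): e=[-8,48,8] → ·
    (1,8)@(3, 17): e=[36,-12,24] → ·
    (2,8)@(5, 17): e=[24,0,24] → #  [on edge]
    (4,8)@(9, 17): e=[0,24,24] → ·  [on edge]
    (2,9)@(5, 19): e=[20,-12,40] → ·
    (3,9)@(7, 19): e=[8,0,40] → #  [on edge]
  covered (7 px):
    · · · · · · ·
    · · · · · · ·
    · · · · · · ·
    · · · · · · ·
    · · · · · · ·
    · · · · · · ·
    · · · · · · ·
    · # # # # · ·
    · · # # · · ·
    · · · # · · ·
T3:
  2·area = 156  (B↔C swapped to make it positive)
  edge (2, 20)→(4, 2): d=(2,-18) top-left  bias=+0
  edge (4, 2)→(12, 8): d=(8,6) right/bottom  bias=-1
  edge (12, 8)→(2, 20): d=(-10,12) right/bottom  bias=-1
    (2,1)@(5, 3): e=[20,2,134] → #
    (3,1)@(7, 3): e=[56,-10,110] → ·
    (2,2)@(5, 5): e=[24,18,114] → #
    (3,2)@(7, 5): e=[60,6,90] → #
    (4,2)@(9, 5): e=[96,-6,66] → ·
    (2,3)@(5, 7): e=[28,34,94] → #
    (4,3)@(9, 7): e=[100,10,46] → #
    (5,3)@(11, 7): e=[136,-2,22] → ·
    (2,4)@(5, 9): e=[32,50,74] → #
    (5,4)@(11, 9): e=[140,14,2] → #
    (6,4)@(13, 9): e=[176,2,-22] → ·
    (1,5)@(3, 11): e=[0,78,78] → #  [on edge]
  covered (20 px):
    · · · · · · ·
    · · # · · · ·
    · · # # · · ·
    · · # # # · ·
    · · # # # # ·
    · # # # # · ·
    · # # # · · ·
    · # # · · · ·
    · # · · · · ·
    · · · · · · ·

Result: [[2,5],[1,6],[2,6],[1,7],[0,8]]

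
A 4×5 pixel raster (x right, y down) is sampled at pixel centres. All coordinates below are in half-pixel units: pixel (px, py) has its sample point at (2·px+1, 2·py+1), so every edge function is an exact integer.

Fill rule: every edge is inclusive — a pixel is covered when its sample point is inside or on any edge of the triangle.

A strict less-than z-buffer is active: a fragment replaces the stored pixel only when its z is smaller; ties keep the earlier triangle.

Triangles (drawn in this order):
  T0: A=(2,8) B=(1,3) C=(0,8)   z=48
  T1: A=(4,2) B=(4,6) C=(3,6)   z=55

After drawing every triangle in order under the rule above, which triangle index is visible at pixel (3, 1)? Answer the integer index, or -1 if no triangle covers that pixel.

T0:
  2·area = 10  (B↔C swapped to make it positive)
  edge (2, 8)→(0, 8): d=(-2,0) inclusive
  edge (0, 8)→(1, 3): d=(1,-5) inclusive
  edge (1, 3)→(2, 8): d=(1,5) inclusive
    (0,1)@(1, 3): e=[10,0,0] → █  [on edge]
    (1,1)@(3, 3): e=[10,10,-10] → ·
    (0,2)@(1, 5): e=[6,2,2] → █
    (1,2)@(3, 5): e=[6,12,-8] → ·
    (0,3)@(1, 7): e=[2,4,4] → █
    (1,3)@(3, 7): e=[2,14,-6] → ·
    (0,4)@(1, 9): e=[-2,6,6] → ·
  covered (3 px):
    · · · ·
    █ · · ·
    █ · · ·
    █ · · ·
    · · · ·
T1:
  2·area = 4
  edge (4, 2)→(4, 6): d=(0,4) inclusive
  edge (4, 6)→(3, 6): d=(-1,0) inclusive
  edge (3, 6)→(4, 2): d=(1,-4) inclusive
  covered (0 px):
    · · · ·
    · · · ·
    · · · ·
    · · · ·
    · · · ·

Z-buffer (winner per pixel, '.' = empty):
  . . . .
  0 . . .
  0 . . .
  0 . . .
  . . . .

Final: -1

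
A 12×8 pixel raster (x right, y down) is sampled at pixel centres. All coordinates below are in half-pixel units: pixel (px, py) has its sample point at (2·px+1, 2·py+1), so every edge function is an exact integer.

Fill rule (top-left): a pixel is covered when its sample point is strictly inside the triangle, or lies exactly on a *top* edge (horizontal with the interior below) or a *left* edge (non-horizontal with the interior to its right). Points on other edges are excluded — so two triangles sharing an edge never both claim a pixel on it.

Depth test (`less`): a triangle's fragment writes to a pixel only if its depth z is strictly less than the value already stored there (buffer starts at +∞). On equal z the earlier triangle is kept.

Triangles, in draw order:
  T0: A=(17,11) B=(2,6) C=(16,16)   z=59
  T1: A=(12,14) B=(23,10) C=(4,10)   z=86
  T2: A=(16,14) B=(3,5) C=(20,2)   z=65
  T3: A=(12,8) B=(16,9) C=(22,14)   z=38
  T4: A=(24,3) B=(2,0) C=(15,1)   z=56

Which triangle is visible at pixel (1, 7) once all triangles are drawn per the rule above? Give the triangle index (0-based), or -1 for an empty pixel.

T0:
  2·area = 80  (B↔C swapped to make it positive)
  edge (17, 11)→(16, 16): d=(-1,5) right/bottom  bias=-1
  edge (16, 16)→(2, 6): d=(-14,-10) top-left  bias=+0
  edge (2, 6)→(17, 11): d=(15,5) right/bottom  bias=-1
    (9,0)@(19, 1): e=[0,240,-160] → .  [on edge]
    (2,3)@(5, 7): e=[64,16,0] → .  [on edge]
    (3,4)@(7, 9): e=[52,8,20] → X
    (4,4)@(9, 9): e=[42,28,10] → X
    (5,4)@(11, 9): e=[32,48,0] → .  [on edge]
    (3,5)@(7, 11): e=[50,-20,50] → .
    (4,5)@(9, 11): e=[40,0,40] → X  [on edge]
    (5,5)@(11, 11): e=[30,20,30] → X
    (6,5)@(13, 11): e=[20,40,20] → X
    (7,5)@(15, 11): e=[10,60,10] → X
    (8,5)@(17, 11): e=[0,80,0] → .  [on edge]
    (4,6)@(9, 13): e=[38,-28,70] → .
    (11,6)@(23, 13): e=[-32,112,0] → .  [on edge]
  covered (9 px):
    . . . . . . . . . . . .
    . . . . . . . . . . . .
    . . . . . . . . . . . .
    . . . . . . . . . . . .
    . . . X X . . . . . . .
    . . . . X X X X . . . .
    . . . . . . X X . . . .
    . . . . . . . X . . . .
T1:
  2·area = 76  (B↔C swapped to make it positive)
  edge (12, 14)→(4, 10): d=(-8,-4) top-left  bias=+0
  edge (4, 10)→(23, 10): d=(19,0) top-left  bias=+0
  edge (23, 10)→(12, 14): d=(-11,4) right/bottom  bias=-1
    (3,5)@(7, 11): e=[4,19,53] → X
    (4,5)@(9, 11): e=[12,19,45] → X
    (5,5)@(11, 11): e=[20,19,37] → X
    (6,5)@(13, 11): e=[28,19,29] → X
    (7,5)@(15, 11): e=[36,19,21] → X
    (8,5)@(17, 11): e=[44,19,13] → X
    (9,5)@(19, 11): e=[52,19,5] → X
    (10,5)@(21, 11): e=[60,19,-3] → .
    (3,6)@(7, 13): e=[-12,57,31] → .
    (4,6)@(9, 13): e=[-4,57,23] → .
    (5,6)@(11, 13): e=[4,57,15] → X
    (7,6)@(15, 13): e=[20,57,-1] → .
  covered (9 px):
    . . . . . . . . . . . .
    . . . . . . . . . . . .
    . . . . . . . . . . . .
    . . . . . . . . . . . .
    . . . . . . . . . . . .
    . . . X X X X X X X . .
    . . . . . X X . . . . .
    . . . . . . . . . . . .
T2:
  2·area = 192
  edge (16, 14)→(3, 5): d=(-13,-9) top-left  bias=+0
  edge (3, 5)→(20, 2): d=(17,-3) top-left  bias=+0
  edge (20, 2)→(16, 14): d=(-4,12) right/bottom  bias=-1
    (7,1)@(15, 3): e=[134,2,56] → X
    (8,1)@(17, 3): e=[152,8,32] → X
    (9,1)@(19, 3): e=[170,14,8] → X
    (10,1)@(21, 3): e=[188,20,-16] → .
    (1,2)@(3, 5): e=[0,0,192] → X  [on edge]
    (2,2)@(5, 5): e=[18,6,168] → X
    (3,2)@(7, 5): e=[36,12,144] → X
    (4,2)@(9, 5): e=[54,18,120] → X
    (5,2)@(11, 5): e=[72,24,96] → X
    (6,2)@(13, 5): e=[90,30,72] → X
    (9,2)@(19, 5): e=[144,48,0] → .  [on edge]
    (1,3)@(3, 7): e=[-26,34,184] → .
    (8,5)@(17, 11): e=[48,144,0] → .  [on edge]
  covered (25 px):
    . . . . . . . . . . . .
    . . . . . . . X X X . .
    . X X X X X X X X . . .
    . . . X X X X X X . . .
    . . . . X X X X X . . .
    . . . . . . X X . . . .
    . . . . . . . X . . . .
    . . . . . . . . . . . .
T3:
  2·area = 14
  edge (12, 8)→(16, 9): d=(4,1) right/bottom  bias=-1
  edge (16, 9)→(22, 14): d=(6,5) right/bottom  bias=-1
  edge (22, 14)→(12, 8): d=(-10,-6) top-left  bias=+0
    (3,2)@(7, 5): e=[-7,21,0] → .  [on edge]
    (7,4)@(15, 9): e=[1,5,8] → X
    (8,4)@(17, 9): e=[-1,-5,20] → .
    (7,5)@(15, 11): e=[9,17,-12] → .
    (8,5)@(17, 11): e=[7,7,0] → X  [on edge]
    (9,5)@(19, 11): e=[5,-3,12] → .
    (8,6)@(17, 13): e=[15,19,-20] → .
  covered (2 px):
    . . . . . . . . . . . .
    . . . . . . . . . . . .
    . . . . . . . . . . . .
    . . . . . . . . . . . .
    . . . . . . . X . . . .
    . . . . . . . . X . . .
    . . . . . . . . . . . .
    . . . . . . . . . . . .
T4:
  2·area = 17
  edge (24, 3)→(2, 0): d=(-22,-3) top-left  bias=+0
  edge (2, 0)→(15, 1): d=(13,1) right/bottom  bias=-1
  edge (15, 1)→(24, 3): d=(9,2) right/bottom  bias=-1
    (5,0)@(11, 1): e=[5,4,8] → X
    (6,0)@(13, 1): e=[11,2,4] → X
    (7,0)@(15, 1): e=[17,0,0] → .  [on edge]
    (5,1)@(11, 3): e=[-39,30,26] → .
    (6,1)@(13, 3): e=[-33,28,22] → .
  covered (2 px):
    . . . . . X X . . . . .
    . . . . . . . . . . . .
    . . . . . . . . . . . .
    . . . . . . . . . . . .
    . . . . . . . . . . . .
    . . . . . . . . . . . .
    . . . . . . . . . . . .
    . . . . . . . . . . . .

Z-buffer (winner per pixel, '.' = empty):
  . . . . . 4 4 . . . . .
  . . . . . . . 2 2 2 . .
  . 2 2 2 2 2 2 2 2 . . .
  . . . 2 2 2 2 2 2 . . .
  . . . 0 0 2 2 3 2 . . .
  . . . 1 0 0 0 0 3 1 . .
  . . . . . 1 0 0 . . . .
  . . . . . . . 0 . . . .

Final: -1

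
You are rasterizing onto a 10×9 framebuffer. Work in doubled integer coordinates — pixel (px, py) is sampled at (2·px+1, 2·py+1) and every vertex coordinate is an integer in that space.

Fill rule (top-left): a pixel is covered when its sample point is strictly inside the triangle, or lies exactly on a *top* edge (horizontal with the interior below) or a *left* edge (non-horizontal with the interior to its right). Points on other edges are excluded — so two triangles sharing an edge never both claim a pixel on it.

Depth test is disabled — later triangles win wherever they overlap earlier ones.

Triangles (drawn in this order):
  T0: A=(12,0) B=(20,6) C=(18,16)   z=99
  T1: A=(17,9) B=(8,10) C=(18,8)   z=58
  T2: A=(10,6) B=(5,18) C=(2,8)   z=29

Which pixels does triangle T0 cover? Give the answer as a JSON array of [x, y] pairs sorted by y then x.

T0:
  2·area = 92
  edge (12, 0)→(20, 6): d=(8,6) right/bottom  bias=-1
  edge (20, 6)→(18, 16): d=(-2,10) right/bottom  bias=-1
  edge (18, 16)→(12, 0): d=(-6,-16) top-left  bias=+0
    (6,0)@(13, 1): e=[2,80,10] → X
    (7,0)@(15, 1): e=[-10,60,42] → .
    (6,1)@(13, 3): e=[18,76,-2] → .
    (7,1)@(15, 3): e=[6,56,30] → X
    (8,1)@(17, 3): e=[-6,36,62] → .
    (7,2)@(15, 5): e=[22,52,18] → X
    (8,2)@(17, 5): e=[10,32,50] → X
    (9,2)@(19, 5): e=[-2,12,82] → .
    (7,3)@(15, 7): e=[38,48,6] → X
    (9,3)@(19, 7): e=[14,8,70] → X
    (7,4)@(15, 9): e=[54,44,-6] → .
    (8,4)@(17, 9): e=[42,24,26] → X
    (9,5)@(19, 11): e=[46,0,46] → .  [on edge]
  covered (11 px):
    . . . . . . X . . .
    . . . . . . . X . .
    . . . . . . . X X .
    . . . . . . . X X X
    . . . . . . . . X X
    . . . . . . . . X .
    . . . . . . . . X .
    . . . . . . . . . .
    . . . . . . . . . .
T1:
  2·area = 8
  edge (17, 9)→(8, 10): d=(-9,1) right/bottom  bias=-1
  edge (8, 10)→(18, 8): d=(10,-2) top-left  bias=+0
  edge (18, 8)→(17, 9): d=(-1,1) right/bottom  bias=-1
    (9,3)@(19, 7): e=[16,-8,0] → .  [on edge]
    (6,4)@(13, 9): e=[4,0,4] → X  [on edge]
    (7,4)@(15, 9): e=[2,4,2] → X
    (8,4)@(17, 9): e=[0,8,0] → .  [on edge]
    (1,5)@(3, 11): e=[-4,0,12] → .  [on edge]
    (6,5)@(13, 11): e=[-14,20,2] → .
    (7,5)@(15, 11): e=[-16,24,0] → .  [on edge]
    (6,6)@(13, 13): e=[-32,40,0] → .  [on edge]
    (5,7)@(11, 15): e=[-48,56,0] → .  [on edge]
    (4,8)@(9, 17): e=[-64,72,0] → .  [on edge]
  covered (2 px):
    . . . . . . . . . .
    . . . . . . . . . .
    . . . . . . . . . .
    . . . . . . . . . .
    . . . . . . X X . .
    . . . . . . . . . .
    . . . . . . . . . .
    . . . . . . . . . .
    . . . . . . . . . .
T2:
  2·area = 86
  edge (10, 6)→(5, 18): d=(-5,12) right/bottom  bias=-1
  edge (5, 18)→(2, 8): d=(-3,-10) top-left  bias=+0
  edge (2, 8)→(10, 6): d=(8,-2) top-left  bias=+0
    (3,3)@(7, 7): e=[31,53,2] → X
    (4,3)@(9, 7): e=[7,73,6] → X
    (5,3)@(11, 7): e=[-17,93,10] → .
    (1,4)@(3, 9): e=[69,7,10] → X
    (2,4)@(5, 9): e=[45,27,14] → X
    (4,4)@(9, 9): e=[-3,67,22] → .
    (1,5)@(3, 11): e=[59,1,26] → X
    (4,5)@(9, 11): e=[-13,61,38] → .
    (1,6)@(3, 13): e=[49,-5,42] → .
    (2,6)@(5, 13): e=[25,15,46] → X
    (4,6)@(9, 13): e=[-23,55,54] → .
    (2,7)@(5, 15): e=[15,9,62] → X
  covered (12 px):
    . . . . . . . . . .
    . . . . . . . . . .
    . . . . . . . . . .
    . . . X X . . . . .
    . X X X . . . . . .
    . X X X . . . . . .
    . . X X . . . . . .
    . . X . . . . . . .
    . . X . . . . . . .

Result: [[6,0],[7,1],[7,2],[8,2],[7,3],[8,3],[9,3],[8,4],[9,4],[8,5],[8,6]]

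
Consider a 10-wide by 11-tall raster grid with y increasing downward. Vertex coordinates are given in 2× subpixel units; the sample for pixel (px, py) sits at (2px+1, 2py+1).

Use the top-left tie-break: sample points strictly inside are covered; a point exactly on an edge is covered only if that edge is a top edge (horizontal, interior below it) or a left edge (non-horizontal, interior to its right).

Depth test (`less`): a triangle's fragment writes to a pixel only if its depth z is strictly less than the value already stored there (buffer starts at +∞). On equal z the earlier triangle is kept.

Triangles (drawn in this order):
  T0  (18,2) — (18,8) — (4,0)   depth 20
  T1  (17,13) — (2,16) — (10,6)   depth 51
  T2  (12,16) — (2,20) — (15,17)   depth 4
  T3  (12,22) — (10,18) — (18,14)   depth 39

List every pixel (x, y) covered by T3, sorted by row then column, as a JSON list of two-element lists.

T0:
  2·area = 84
  edge (18, 2)→(18, 8): d=(0,6) right/bottom  bias=-1
  edge (18, 8)→(4, 0): d=(-14,-8) top-left  bias=+0
  edge (4, 0)→(18, 2): d=(14,2) right/bottom  bias=-1
    (3,0)@(7, 1): e=[66,10,8] → █
    (4,0)@(9, 1): e=[54,26,4] → █
    (5,0)@(11, 1): e=[42,42,0] → ·  [on edge]
    (3,1)@(7, 3): e=[66,-18,36] → ·
    (4,1)@(9, 3): e=[54,-2,32] → ·
    (5,1)@(11, 3): e=[42,14,28] → █
    (6,1)@(13, 3): e=[30,30,24] → █
    (7,1)@(15, 3): e=[18,46,20] → █
    (8,1)@(17, 3): e=[6,62,16] → █
    (9,1)@(19, 3): e=[-6,78,12] → ·
    (5,2)@(11, 5): e=[42,-14,56] → ·
    (6,2)@(13, 5): e=[30,2,52] → █
  covered (10 px):
    · · · █ █ · · · · ·
    · · · · · █ █ █ █ ·
    · · · · · · █ █ █ ·
    · · · · · · · · █ ·
    · · · · · · · · · ·
    · · · · · · · · · ·
    · · · · · · · · · ·
    · · · · · · · · · ·
    · · · · · · · · · ·
    · · · · · · · · · ·
    · · · · · · · · · ·
T1:
  2·area = 126
  edge (17, 13)→(2, 16): d=(-15,3) right/bottom  bias=-1
  edge (2, 16)→(10, 6): d=(8,-10) top-left  bias=+0
  edge (10, 6)→(17, 13): d=(7,7) right/bottom  bias=-1
    (2,0)@(5, 1): e=[216,-90,0] → ·  [on edge]
    (3,1)@(7, 3): e=[180,-54,0] → ·  [on edge]
    (4,2)@(9, 5): e=[144,-18,0] → ·  [on edge]
    (5,3)@(11, 7): e=[108,18,0] → ·  [on edge]
    (4,4)@(9, 9): e=[84,14,28] → █
    (5,4)@(11, 9): e=[78,34,14] → █
    (6,4)@(13, 9): e=[72,54,0] → ·  [on edge]
    (3,5)@(7, 11): e=[60,10,56] → █
    (6,5)@(13, 11): e=[42,70,14] → █
    (7,5)@(15, 11): e=[36,90,0] → ·  [on edge]
    (2,6)@(5, 13): e=[36,6,84] → █
    (7,6)@(15, 13): e=[6,106,14] → █
    (8,6)@(17, 13): e=[0,126,0] → ·  [on edge]
    (3,7)@(7, 15): e=[0,42,84] → ·  [on edge]
    (9,7)@(19, 15): e=[-36,162,0] → ·  [on edge]
  covered (14 px):
    · · · · · · · · · ·
    · · · · · · · · · ·
    · · · · · · · · · ·
    · · · · · · · · · ·
    · · · · █ █ · · · ·
    · · · █ █ █ █ · · ·
    · · █ █ █ █ █ █ · ·
    · █ █ · · · · · · ·
    · · · · · · · · · ·
    · · · · · · · · · ·
    · · · · · · · · · ·
T2:
  2·area = 22  (B↔C swapped to make it positive)
  edge (12, 16)→(15, 17): d=(3,1) right/bottom  bias=-1
  edge (15, 17)→(2, 20): d=(-13,3) right/bottom  bias=-1
  edge (2, 20)→(12, 16): d=(10,-4) top-left  bias=+0
    (1,6)@(3, 13): e=[0,88,-66] → ·  [on edge]
    (4,7)@(9, 15): e=[0,44,-22] → ·  [on edge]
    (5,8)@(11, 17): e=[4,12,6] → █
    (6,8)@(13, 17): e=[2,6,14] → █
    (7,8)@(15, 17): e=[0,0,22] → ·  [on edge]
    (2,9)@(5, 19): e=[16,4,2] → █
    (3,9)@(7, 19): e=[14,-2,10] → ·
    (5,9)@(11, 19): e=[10,-14,26] → ·
    (6,9)@(13, 19): e=[8,-20,34] → ·
    (2,10)@(5, 21): e=[22,-22,22] → ·
  covered (3 px):
    · · · · · · · · · ·
    · · · · · · · · · ·
    · · · · · · · · · ·
    · · · · · · · · · ·
    · · · · · · · · · ·
    · · · · · · · · · ·
    · · · · · · · · · ·
    · · · · · · · · · ·
    · · · · · █ █ · · ·
    · · █ · · · · · · ·
    · · · · · · · · · ·
T3:
  2·area = 40
  edge (12, 22)→(10, 18): d=(-2,-4) top-left  bias=+0
  edge (10, 18)→(18, 14): d=(8,-4) top-left  bias=+0
  edge (18, 14)→(12, 22): d=(-6,8) right/bottom  bias=-1
    (8,7)@(17, 15): e=[34,4,2] → █
    (9,7)@(19, 15): e=[42,12,-14] → ·
    (6,8)@(13, 17): e=[14,4,22] → █
    (7,8)@(15, 17): e=[22,12,6] → █
    (8,8)@(17, 17): e=[30,20,-10] → ·
    (5,9)@(11, 19): e=[2,12,26] → █
    (7,9)@(15, 19): e=[18,28,-6] → ·
    (5,10)@(11, 21): e=[-2,28,14] → ·
    (6,10)@(13, 21): e=[6,36,-2] → ·
  covered (5 px):
    · · · · · · · · · ·
    · · · · · · · · · ·
    · · · · · · · · · ·
    · · · · · · · · · ·
    · · · · · · · · · ·
    · · · · · · · · · ·
    · · · · · · · · · ·
    · · · · · · · · █ ·
    · · · · · · █ █ · ·
    · · · · · █ █ · · ·
    · · · · · · · · · ·

Result: [[8,7],[6,8],[7,8],[5,9],[6,9]]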